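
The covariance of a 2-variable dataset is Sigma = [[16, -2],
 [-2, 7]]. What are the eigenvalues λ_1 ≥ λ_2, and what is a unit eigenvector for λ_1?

Step 1 — characteristic polynomial of 2×2 Sigma:
  det(Sigma - λI) = λ² - trace · λ + det = 0.
  trace = 16 + 7 = 23, det = 16·7 - (-2)² = 108.
Step 2 — discriminant:
  Δ = trace² - 4·det = 529 - 432 = 97.
Step 3 — eigenvalues:
  λ = (trace ± √Δ)/2 = (23 ± 9.8489)/2,
  λ_1 = 16.4244,  λ_2 = 6.5756.

Step 4 — unit eigenvector for λ_1: solve (Sigma - λ_1 I)v = 0. First row:
  (16 - 16.4244)·v_x + (-2)·v_y = 0, i.e. (-0.4244)·v_x + (-2)·v_y = 0,
  so v ∝ (b, λ_1 - a) = (-2, 0.4244); multiply by -1 so the first entry is positive: u = (2, -0.4244).
  ||u|| = √((2)² + (-0.4244)²) = √(4.1801) ≈ 2.0445,
  v_1 = u/||u|| ≈ (0.9782, -0.2076) (||v_1|| = 1).

λ_1 = 16.4244,  λ_2 = 6.5756;  v_1 ≈ (0.9782, -0.2076)


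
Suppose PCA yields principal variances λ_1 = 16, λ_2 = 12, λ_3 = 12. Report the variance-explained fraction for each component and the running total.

Step 1 — total variance = trace(Sigma) = Σ λ_i = 16 + 12 + 12 = 40.

Step 2 — fraction explained by component i = λ_i / Σ λ:
  PC1: 16/40 = 0.4
  PC2: 12/40 = 0.3
  PC3: 12/40 = 0.3

Step 3 — cumulative fraction after k components = (λ_1 + ... + λ_k) / Σ λ:
  k = 1: 16/40 = 0.4
  k = 2: (16 + 12)/40 = 28/40 = 0.7
  k = 3: (16 + 12 + 12)/40 = 40/40 = 1

Summary (fraction, with percent):

explained: PC1 0.4 (40%), PC2 0.3 (30%), PC3 0.3 (30%);  cumulative: 0.4, 0.7, 1


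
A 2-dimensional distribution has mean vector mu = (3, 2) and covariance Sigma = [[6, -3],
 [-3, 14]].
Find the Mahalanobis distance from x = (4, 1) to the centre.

Step 1 — centre the observation: (x - mu) = (1, -1).

Step 2 — invert Sigma. det(Sigma) = 6·14 - (-3)² = 75.
  Sigma^{-1} = (1/det) · [[d, -b], [-b, a]] = [[0.1867, 0.04],
 [0.04, 0.08]].

Step 3 — form the quadratic (x - mu)^T · Sigma^{-1} · (x - mu):
  Sigma^{-1} · (x - mu) = (0.1467, -0.04).
  (x - mu)^T · [Sigma^{-1} · (x - mu)] = (1)·(0.1467) + (-1)·(-0.04) = 0.1867.

Step 4 — take square root: d = √(0.1867) ≈ 0.432.

d(x, mu) = √(0.1867) ≈ 0.432


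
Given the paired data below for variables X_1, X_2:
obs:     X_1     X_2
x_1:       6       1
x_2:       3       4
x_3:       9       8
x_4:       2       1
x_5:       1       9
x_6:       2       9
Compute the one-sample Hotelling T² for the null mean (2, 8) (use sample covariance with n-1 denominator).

Step 1 — sample mean vector:
  mean(X_1) = (6 + 3 + 9 + 2 + 1 + 2) / 6 = 23/6 = 3.8333
  mean(X_2) = (1 + 4 + 8 + 1 + 9 + 9) / 6 = 32/6 = 5.3333
  x̄ = (3.8333, 5.3333),  deviation x̄ - mu_0 = (3.8333, 5.3333) - (2, 8) = (1.8333, -2.6667).

Step 2 — sample covariance matrix, S[i,j] = (1/(n-1)) · Σ_k (x_{k,i} - mean_i) · (x_{k,j} - mean_j), divisor n-1 = 5:
  S[X_1,X_1] = ((2.1667)·(2.1667) + (-0.8333)·(-0.8333) + (5.1667)·(5.1667) + (-1.8333)·(-1.8333) + (-2.8333)·(-2.8333) + (-1.8333)·(-1.8333)) / 5 = 46.8333/5 = 9.3667
  S[X_1,X_2] = ((2.1667)·(-4.3333) + (-0.8333)·(-1.3333) + (5.1667)·(2.6667) + (-1.8333)·(-4.3333) + (-2.8333)·(3.6667) + (-1.8333)·(3.6667)) / 5 = -3.6667/5 = -0.7333
  S[X_2,X_2] = ((-4.3333)·(-4.3333) + (-1.3333)·(-1.3333) + (2.6667)·(2.6667) + (-4.3333)·(-4.3333) + (3.6667)·(3.6667) + (3.6667)·(3.6667)) / 5 = 73.3333/5 = 14.6667
  S = [[9.3667, -0.7333],
 [-0.7333, 14.6667]].

Step 3 — invert S. det(S) = 9.3667·14.6667 - (-0.7333)² = 136.84.
  S^{-1} = (1/det) · [[d, -b], [-b, a]] = [[0.1072, 0.0054],
 [0.0054, 0.0684]].

Step 4 — quadratic form (x̄ - mu_0)^T · S^{-1} · (x̄ - mu_0):
  S^{-1} · (x̄ - mu_0) = (0.1822, -0.1727),
  (x̄ - mu_0)^T · [...] = (1.8333)·(0.1822) + (-2.6667)·(-0.1727) = 0.7946.

Step 5 — scale by n: T² = 6 · 0.7946 = 4.7676.

T² ≈ 4.7676


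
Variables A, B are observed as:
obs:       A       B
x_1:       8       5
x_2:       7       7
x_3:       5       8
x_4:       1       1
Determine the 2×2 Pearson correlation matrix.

Step 1 — column means:
  mean(A) = (8 + 7 + 5 + 1) / 4 = 21/4 = 5.25
  mean(B) = (5 + 7 + 8 + 1) / 4 = 21/4 = 5.25

Step 2 — sample variances and covariances s[i,j] = (1/(n-1)) · Σ_k (x_{k,i} - mean_i) · (x_{k,j} - mean_j), with n-1 = 3:
  s[A,A] = ((2.75)·(2.75) + (1.75)·(1.75) + (-0.25)·(-0.25) + (-4.25)·(-4.25)) / 3 = 28.75/3 = 9.5833
  s[A,B] = ((2.75)·(-0.25) + (1.75)·(1.75) + (-0.25)·(2.75) + (-4.25)·(-4.25)) / 3 = 19.75/3 = 6.5833
  s[B,B] = ((-0.25)·(-0.25) + (1.75)·(1.75) + (2.75)·(2.75) + (-4.25)·(-4.25)) / 3 = 28.75/3 = 9.5833
  Sample standard deviations s_i = √(s[i,i]):
  s(A) = √(9.5833) = 3.0957
  s(B) = √(9.5833) = 3.0957

Step 3 — r_{ij} = s_{ij} / (s_i · s_j):
  r[A,A] = 1 (diagonal).
  r[A,B] = 6.5833 / (3.0957 · 3.0957) = 6.5833 / 9.5833 = 0.687
  r[B,B] = 1 (diagonal).

R is symmetric with unit diagonal. Assembling:

R = [[1, 0.687],
 [0.687, 1]]


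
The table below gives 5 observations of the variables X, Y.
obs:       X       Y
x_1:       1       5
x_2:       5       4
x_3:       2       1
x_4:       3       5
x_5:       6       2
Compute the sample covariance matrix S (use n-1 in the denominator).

Step 1 — column means:
  mean(X) = (1 + 5 + 2 + 3 + 6) / 5 = 17/5 = 3.4
  mean(Y) = (5 + 4 + 1 + 5 + 2) / 5 = 17/5 = 3.4

Step 2 — sample covariance S[i,j] = (1/(n-1)) · Σ_k (x_{k,i} - mean_i) · (x_{k,j} - mean_j), with n-1 = 4.
  S[X,X] = ((-2.4)·(-2.4) + (1.6)·(1.6) + (-1.4)·(-1.4) + (-0.4)·(-0.4) + (2.6)·(2.6)) / 4 = 17.2/4 = 4.3
  S[X,Y] = ((-2.4)·(1.6) + (1.6)·(0.6) + (-1.4)·(-2.4) + (-0.4)·(1.6) + (2.6)·(-1.4)) / 4 = -3.8/4 = -0.95
  S[Y,Y] = ((1.6)·(1.6) + (0.6)·(0.6) + (-2.4)·(-2.4) + (1.6)·(1.6) + (-1.4)·(-1.4)) / 4 = 13.2/4 = 3.3

S is symmetric (S[j,i] = S[i,j]). Assembling:

S = [[4.3, -0.95],
 [-0.95, 3.3]]


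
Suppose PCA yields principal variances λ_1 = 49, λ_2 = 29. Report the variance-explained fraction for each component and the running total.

Step 1 — total variance = trace(Sigma) = Σ λ_i = 49 + 29 = 78.

Step 2 — fraction explained by component i = λ_i / Σ λ:
  PC1: 49/78 = 0.6282
  PC2: 29/78 = 0.3718

Step 3 — cumulative fraction after k components = (λ_1 + ... + λ_k) / Σ λ:
  k = 1: 49/78 = 0.6282
  k = 2: (49 + 29)/78 = 78/78 = 1

Summary (fraction, with percent):

explained: PC1 0.6282 (62.82%), PC2 0.3718 (37.18%);  cumulative: 0.6282, 1


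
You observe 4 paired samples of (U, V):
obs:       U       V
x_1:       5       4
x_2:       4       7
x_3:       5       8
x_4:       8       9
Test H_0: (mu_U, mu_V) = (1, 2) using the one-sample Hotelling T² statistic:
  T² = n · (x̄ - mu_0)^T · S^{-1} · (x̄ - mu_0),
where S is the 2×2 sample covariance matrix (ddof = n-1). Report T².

Step 1 — sample mean vector:
  mean(U) = (5 + 4 + 5 + 8) / 4 = 22/4 = 5.5
  mean(V) = (4 + 7 + 8 + 9) / 4 = 28/4 = 7
  x̄ = (5.5, 7),  deviation x̄ - mu_0 = (5.5, 7) - (1, 2) = (4.5, 5).

Step 2 — sample covariance matrix, S[i,j] = (1/(n-1)) · Σ_k (x_{k,i} - mean_i) · (x_{k,j} - mean_j), divisor n-1 = 3:
  S[U,U] = ((-0.5)·(-0.5) + (-1.5)·(-1.5) + (-0.5)·(-0.5) + (2.5)·(2.5)) / 3 = 9/3 = 3
  S[U,V] = ((-0.5)·(-3) + (-1.5)·(0) + (-0.5)·(1) + (2.5)·(2)) / 3 = 6/3 = 2
  S[V,V] = ((-3)·(-3) + (0)·(0) + (1)·(1) + (2)·(2)) / 3 = 14/3 = 4.6667
  S = [[3, 2],
 [2, 4.6667]].

Step 3 — invert S. det(S) = 3·4.6667 - (2)² = 10.
  S^{-1} = (1/det) · [[d, -b], [-b, a]] = [[0.4667, -0.2],
 [-0.2, 0.3]].

Step 4 — quadratic form (x̄ - mu_0)^T · S^{-1} · (x̄ - mu_0):
  S^{-1} · (x̄ - mu_0) = (1.1, 0.6),
  (x̄ - mu_0)^T · [...] = (4.5)·(1.1) + (5)·(0.6) = 7.95.

Step 5 — scale by n: T² = 4 · 7.95 = 31.8.

T² ≈ 31.8


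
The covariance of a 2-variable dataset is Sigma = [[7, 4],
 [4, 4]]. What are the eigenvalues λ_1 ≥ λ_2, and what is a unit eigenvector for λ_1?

Step 1 — characteristic polynomial of 2×2 Sigma:
  det(Sigma - λI) = λ² - trace · λ + det = 0.
  trace = 7 + 4 = 11, det = 7·4 - (4)² = 12.
Step 2 — discriminant:
  Δ = trace² - 4·det = 121 - 48 = 73.
Step 3 — eigenvalues:
  λ = (trace ± √Δ)/2 = (11 ± 8.544)/2,
  λ_1 = 9.772,  λ_2 = 1.228.

Step 4 — unit eigenvector for λ_1: solve (Sigma - λ_1 I)v = 0. First row:
  (7 - 9.772)·v_x + (4)·v_y = 0, i.e. (-2.772)·v_x + (4)·v_y = 0,
  so v ∝ (b, λ_1 - a) = (4, 2.772) = u.
  ||u|| = √((4)² + (2.772)²) = √(23.684) ≈ 4.8666,
  v_1 = u/||u|| ≈ (0.8219, 0.5696) (||v_1|| = 1).

λ_1 = 9.772,  λ_2 = 1.228;  v_1 ≈ (0.8219, 0.5696)


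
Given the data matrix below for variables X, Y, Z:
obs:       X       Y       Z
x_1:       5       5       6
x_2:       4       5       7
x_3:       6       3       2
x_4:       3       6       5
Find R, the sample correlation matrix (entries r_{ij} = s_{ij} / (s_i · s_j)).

Step 1 — column means:
  mean(X) = (5 + 4 + 6 + 3) / 4 = 18/4 = 4.5
  mean(Y) = (5 + 5 + 3 + 6) / 4 = 19/4 = 4.75
  mean(Z) = (6 + 7 + 2 + 5) / 4 = 20/4 = 5

Step 2 — sample variances and covariances s[i,j] = (1/(n-1)) · Σ_k (x_{k,i} - mean_i) · (x_{k,j} - mean_j), with n-1 = 3:
  s[X,X] = ((0.5)·(0.5) + (-0.5)·(-0.5) + (1.5)·(1.5) + (-1.5)·(-1.5)) / 3 = 5/3 = 1.6667
  s[X,Y] = ((0.5)·(0.25) + (-0.5)·(0.25) + (1.5)·(-1.75) + (-1.5)·(1.25)) / 3 = -4.5/3 = -1.5
  s[X,Z] = ((0.5)·(1) + (-0.5)·(2) + (1.5)·(-3) + (-1.5)·(0)) / 3 = -5/3 = -1.6667
  s[Y,Y] = ((0.25)·(0.25) + (0.25)·(0.25) + (-1.75)·(-1.75) + (1.25)·(1.25)) / 3 = 4.75/3 = 1.5833
  s[Y,Z] = ((0.25)·(1) + (0.25)·(2) + (-1.75)·(-3) + (1.25)·(0)) / 3 = 6/3 = 2
  s[Z,Z] = ((1)·(1) + (2)·(2) + (-3)·(-3) + (0)·(0)) / 3 = 14/3 = 4.6667
  Sample standard deviations s_i = √(s[i,i]):
  s(X) = √(1.6667) = 1.291
  s(Y) = √(1.5833) = 1.2583
  s(Z) = √(4.6667) = 2.1602

Step 3 — r_{ij} = s_{ij} / (s_i · s_j):
  r[X,X] = 1 (diagonal).
  r[X,Y] = -1.5 / (1.291 · 1.2583) = -1.5 / 1.6245 = -0.9234
  r[X,Z] = -1.6667 / (1.291 · 2.1602) = -1.6667 / 2.7889 = -0.5976
  r[Y,Y] = 1 (diagonal).
  r[Y,Z] = 2 / (1.2583 · 2.1602) = 2 / 2.7183 = 0.7358
  r[Z,Z] = 1 (diagonal).

R is symmetric with unit diagonal. Assembling:

R = [[1, -0.9234, -0.5976],
 [-0.9234, 1, 0.7358],
 [-0.5976, 0.7358, 1]]


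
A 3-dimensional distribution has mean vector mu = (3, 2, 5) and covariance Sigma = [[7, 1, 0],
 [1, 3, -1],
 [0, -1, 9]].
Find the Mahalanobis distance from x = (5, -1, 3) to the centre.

Step 1 — centre the observation: (x - mu) = (2, -3, -2).

Step 2 — invert Sigma (cofactor / det for 3×3, or solve directly):
  Sigma^{-1} = [[0.1503, -0.052, -0.0058],
 [-0.052, 0.3642, 0.0405],
 [-0.0058, 0.0405, 0.1156]].

Step 3 — form the quadratic (x - mu)^T · Sigma^{-1} · (x - mu):
  Sigma^{-1} · (x - mu) = (0.4682, -1.2775, -0.3642).
  (x - mu)^T · [Sigma^{-1} · (x - mu)] = (2)·(0.4682) + (-3)·(-1.2775) + (-2)·(-0.3642) = 5.4971.

Step 4 — take square root: d = √(5.4971) ≈ 2.3446.

d(x, mu) = √(5.4971) ≈ 2.3446


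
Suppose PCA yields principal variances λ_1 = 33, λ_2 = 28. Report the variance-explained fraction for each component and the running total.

Step 1 — total variance = trace(Sigma) = Σ λ_i = 33 + 28 = 61.

Step 2 — fraction explained by component i = λ_i / Σ λ:
  PC1: 33/61 = 0.541
  PC2: 28/61 = 0.459

Step 3 — cumulative fraction after k components = (λ_1 + ... + λ_k) / Σ λ:
  k = 1: 33/61 = 0.541
  k = 2: (33 + 28)/61 = 61/61 = 1

Summary (fraction, with percent):

explained: PC1 0.541 (54.1%), PC2 0.459 (45.9%);  cumulative: 0.541, 1


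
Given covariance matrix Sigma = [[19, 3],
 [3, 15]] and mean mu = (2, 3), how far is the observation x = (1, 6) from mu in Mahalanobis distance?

Step 1 — centre the observation: (x - mu) = (-1, 3).

Step 2 — invert Sigma. det(Sigma) = 19·15 - (3)² = 276.
  Sigma^{-1} = (1/det) · [[d, -b], [-b, a]] = [[0.0543, -0.0109],
 [-0.0109, 0.0688]].

Step 3 — form the quadratic (x - mu)^T · Sigma^{-1} · (x - mu):
  Sigma^{-1} · (x - mu) = (-0.087, 0.2174).
  (x - mu)^T · [Sigma^{-1} · (x - mu)] = (-1)·(-0.087) + (3)·(0.2174) = 0.7391.

Step 4 — take square root: d = √(0.7391) ≈ 0.8597.

d(x, mu) = √(0.7391) ≈ 0.8597


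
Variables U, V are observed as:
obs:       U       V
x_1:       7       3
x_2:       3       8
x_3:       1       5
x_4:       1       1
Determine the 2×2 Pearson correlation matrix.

Step 1 — column means:
  mean(U) = (7 + 3 + 1 + 1) / 4 = 12/4 = 3
  mean(V) = (3 + 8 + 5 + 1) / 4 = 17/4 = 4.25

Step 2 — sample variances and covariances s[i,j] = (1/(n-1)) · Σ_k (x_{k,i} - mean_i) · (x_{k,j} - mean_j), with n-1 = 3:
  s[U,U] = ((4)·(4) + (0)·(0) + (-2)·(-2) + (-2)·(-2)) / 3 = 24/3 = 8
  s[U,V] = ((4)·(-1.25) + (0)·(3.75) + (-2)·(0.75) + (-2)·(-3.25)) / 3 = 0/3 = 0
  s[V,V] = ((-1.25)·(-1.25) + (3.75)·(3.75) + (0.75)·(0.75) + (-3.25)·(-3.25)) / 3 = 26.75/3 = 8.9167
  Sample standard deviations s_i = √(s[i,i]):
  s(U) = √(8) = 2.8284
  s(V) = √(8.9167) = 2.9861

Step 3 — r_{ij} = s_{ij} / (s_i · s_j):
  r[U,U] = 1 (diagonal).
  r[U,V] = 0 / (2.8284 · 2.9861) = 0 / 8.4459 = 0
  r[V,V] = 1 (diagonal).

R is symmetric with unit diagonal. Assembling:

R = [[1, 0],
 [0, 1]]


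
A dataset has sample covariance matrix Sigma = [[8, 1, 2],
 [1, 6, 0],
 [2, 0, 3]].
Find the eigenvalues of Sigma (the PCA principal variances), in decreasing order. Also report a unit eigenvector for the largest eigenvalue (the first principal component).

Step 1 — characteristic polynomial p(λ) = det(λI - Sigma) = λ³ - tr·λ² + c_1·λ - det, where tr = trace, c_1 = sum of the principal 2×2 minors, det = det(Sigma):
  tr = 8 + 6 + 3 = 17,
  c_1 = (8·6 - (1)²) + (8·3 - (2)²) + (6·3 - (0)²) = 47 + 20 + 18 = 85,
  det = 8·(6·3 - (0)²) - (1)·((1)·3 - (0)·(2)) + (2)·((1)·(0) - 6·(2)) = 8·(18) - (1)·(3) + (2)·(-12) = 117.
  So p(λ) = λ³ - 17λ² + 85λ - 117.
Step 2 — look for an integer root (rational root theorem: any rational root is an integer divisor of 117). Testing λ = 9:
  p(9) = 729 - 1377 + 765 - 117 = 0  ✓
  Dividing out (λ - 9): p(λ) = (λ - 9)(λ² - 8λ + 13).
Step 3 — remaining eigenvalues from the quadratic λ² - 8λ + 13 = 0:
  Δ = 8² - 4·13 = 64 - 52 = 12,  λ = (8 ± √12)/2 = (8 ± 3.4641)/2 ≈ 5.7321 or 2.2679.
  Sorted: λ_1 = 9,  λ_2 = 5.7321,  λ_3 = 2.2679  (check: sum = 17 = tr ✓).

Step 4 — unit eigenvector for λ_1 = 9: v spans the null space of (Sigma - λ_1 I), whose rows are
  r_1 = (-1, 1, 2),  r_2 = (1, -3, 0),  r_3 = (2, 0, -6).
  v is orthogonal to every row, so take v ∝ r_1 × r_2 = ((1)·(0) - (2)·(-3), (2)·(1) - (-1)·(0), (-1)·(-3) - (1)·(1)) = (6, 2, 2).
  Rescale (divide by 2): u = (3, 1, 1).
  ||u|| = √((3)² + (1)² + (1)²) = √(11) ≈ 3.3166,  v_1 = u/||u|| ≈ (0.9045, 0.3015, 0.3015) (||v_1|| = 1).

λ_1 = 9,  λ_2 = 5.7321,  λ_3 = 2.2679;  v_1 ≈ (0.9045, 0.3015, 0.3015)


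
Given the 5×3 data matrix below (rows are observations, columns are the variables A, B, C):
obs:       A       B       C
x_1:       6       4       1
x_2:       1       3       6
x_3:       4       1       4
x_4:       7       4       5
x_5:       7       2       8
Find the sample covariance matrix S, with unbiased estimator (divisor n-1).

Step 1 — column means:
  mean(A) = (6 + 1 + 4 + 7 + 7) / 5 = 25/5 = 5
  mean(B) = (4 + 3 + 1 + 4 + 2) / 5 = 14/5 = 2.8
  mean(C) = (1 + 6 + 4 + 5 + 8) / 5 = 24/5 = 4.8

Step 2 — sample covariance S[i,j] = (1/(n-1)) · Σ_k (x_{k,i} - mean_i) · (x_{k,j} - mean_j), with n-1 = 4.
  S[A,A] = ((1)·(1) + (-4)·(-4) + (-1)·(-1) + (2)·(2) + (2)·(2)) / 4 = 26/4 = 6.5
  S[A,B] = ((1)·(1.2) + (-4)·(0.2) + (-1)·(-1.8) + (2)·(1.2) + (2)·(-0.8)) / 4 = 3/4 = 0.75
  S[A,C] = ((1)·(-3.8) + (-4)·(1.2) + (-1)·(-0.8) + (2)·(0.2) + (2)·(3.2)) / 4 = -1/4 = -0.25
  S[B,B] = ((1.2)·(1.2) + (0.2)·(0.2) + (-1.8)·(-1.8) + (1.2)·(1.2) + (-0.8)·(-0.8)) / 4 = 6.8/4 = 1.7
  S[B,C] = ((1.2)·(-3.8) + (0.2)·(1.2) + (-1.8)·(-0.8) + (1.2)·(0.2) + (-0.8)·(3.2)) / 4 = -5.2/4 = -1.3
  S[C,C] = ((-3.8)·(-3.8) + (1.2)·(1.2) + (-0.8)·(-0.8) + (0.2)·(0.2) + (3.2)·(3.2)) / 4 = 26.8/4 = 6.7

S is symmetric (S[j,i] = S[i,j]). Assembling:

S = [[6.5, 0.75, -0.25],
 [0.75, 1.7, -1.3],
 [-0.25, -1.3, 6.7]]


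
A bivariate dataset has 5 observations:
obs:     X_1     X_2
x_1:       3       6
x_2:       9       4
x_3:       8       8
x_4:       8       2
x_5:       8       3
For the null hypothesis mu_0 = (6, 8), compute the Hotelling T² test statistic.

Step 1 — sample mean vector:
  mean(X_1) = (3 + 9 + 8 + 8 + 8) / 5 = 36/5 = 7.2
  mean(X_2) = (6 + 4 + 8 + 2 + 3) / 5 = 23/5 = 4.6
  x̄ = (7.2, 4.6),  deviation x̄ - mu_0 = (7.2, 4.6) - (6, 8) = (1.2, -3.4).

Step 2 — sample covariance matrix, S[i,j] = (1/(n-1)) · Σ_k (x_{k,i} - mean_i) · (x_{k,j} - mean_j), divisor n-1 = 4:
  S[X_1,X_1] = ((-4.2)·(-4.2) + (1.8)·(1.8) + (0.8)·(0.8) + (0.8)·(0.8) + (0.8)·(0.8)) / 4 = 22.8/4 = 5.7
  S[X_1,X_2] = ((-4.2)·(1.4) + (1.8)·(-0.6) + (0.8)·(3.4) + (0.8)·(-2.6) + (0.8)·(-1.6)) / 4 = -7.6/4 = -1.9
  S[X_2,X_2] = ((1.4)·(1.4) + (-0.6)·(-0.6) + (3.4)·(3.4) + (-2.6)·(-2.6) + (-1.6)·(-1.6)) / 4 = 23.2/4 = 5.8
  S = [[5.7, -1.9],
 [-1.9, 5.8]].

Step 3 — invert S. det(S) = 5.7·5.8 - (-1.9)² = 29.45.
  S^{-1} = (1/det) · [[d, -b], [-b, a]] = [[0.1969, 0.0645],
 [0.0645, 0.1935]].

Step 4 — quadratic form (x̄ - mu_0)^T · S^{-1} · (x̄ - mu_0):
  S^{-1} · (x̄ - mu_0) = (0.017, -0.5806),
  (x̄ - mu_0)^T · [...] = (1.2)·(0.017) + (-3.4)·(-0.5806) = 1.9946.

Step 5 — scale by n: T² = 5 · 1.9946 = 9.9728.

T² ≈ 9.9728


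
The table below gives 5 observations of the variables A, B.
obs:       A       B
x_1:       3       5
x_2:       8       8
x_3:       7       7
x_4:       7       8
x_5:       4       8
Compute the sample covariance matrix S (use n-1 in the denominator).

Step 1 — column means:
  mean(A) = (3 + 8 + 7 + 7 + 4) / 5 = 29/5 = 5.8
  mean(B) = (5 + 8 + 7 + 8 + 8) / 5 = 36/5 = 7.2

Step 2 — sample covariance S[i,j] = (1/(n-1)) · Σ_k (x_{k,i} - mean_i) · (x_{k,j} - mean_j), with n-1 = 4.
  S[A,A] = ((-2.8)·(-2.8) + (2.2)·(2.2) + (1.2)·(1.2) + (1.2)·(1.2) + (-1.8)·(-1.8)) / 4 = 18.8/4 = 4.7
  S[A,B] = ((-2.8)·(-2.2) + (2.2)·(0.8) + (1.2)·(-0.2) + (1.2)·(0.8) + (-1.8)·(0.8)) / 4 = 7.2/4 = 1.8
  S[B,B] = ((-2.2)·(-2.2) + (0.8)·(0.8) + (-0.2)·(-0.2) + (0.8)·(0.8) + (0.8)·(0.8)) / 4 = 6.8/4 = 1.7

S is symmetric (S[j,i] = S[i,j]). Assembling:

S = [[4.7, 1.8],
 [1.8, 1.7]]


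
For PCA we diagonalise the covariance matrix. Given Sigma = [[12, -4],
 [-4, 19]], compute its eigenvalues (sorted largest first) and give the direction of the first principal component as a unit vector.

Step 1 — characteristic polynomial of 2×2 Sigma:
  det(Sigma - λI) = λ² - trace · λ + det = 0.
  trace = 12 + 19 = 31, det = 12·19 - (-4)² = 212.
Step 2 — discriminant:
  Δ = trace² - 4·det = 961 - 848 = 113.
Step 3 — eigenvalues:
  λ = (trace ± √Δ)/2 = (31 ± 10.6301)/2,
  λ_1 = 20.8151,  λ_2 = 10.1849.

Step 4 — unit eigenvector for λ_1: solve (Sigma - λ_1 I)v = 0. First row:
  (12 - 20.8151)·v_x + (-4)·v_y = 0, i.e. (-8.8151)·v_x + (-4)·v_y = 0,
  so v ∝ (b, λ_1 - a) = (-4, 8.8151); multiply by -1 so the first entry is positive: u = (4, -8.8151).
  ||u|| = √((4)² + (-8.8151)²) = √(93.7055) ≈ 9.6802,
  v_1 = u/||u|| ≈ (0.4132, -0.9106) (||v_1|| = 1).

λ_1 = 20.8151,  λ_2 = 10.1849;  v_1 ≈ (0.4132, -0.9106)


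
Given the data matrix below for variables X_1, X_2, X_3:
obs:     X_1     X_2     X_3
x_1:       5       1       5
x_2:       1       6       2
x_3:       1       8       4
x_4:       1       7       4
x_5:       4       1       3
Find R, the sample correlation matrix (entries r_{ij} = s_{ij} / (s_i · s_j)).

Step 1 — column means:
  mean(X_1) = (5 + 1 + 1 + 1 + 4) / 5 = 12/5 = 2.4
  mean(X_2) = (1 + 6 + 8 + 7 + 1) / 5 = 23/5 = 4.6
  mean(X_3) = (5 + 2 + 4 + 4 + 3) / 5 = 18/5 = 3.6

Step 2 — sample variances and covariances s[i,j] = (1/(n-1)) · Σ_k (x_{k,i} - mean_i) · (x_{k,j} - mean_j), with n-1 = 4:
  s[X_1,X_1] = ((2.6)·(2.6) + (-1.4)·(-1.4) + (-1.4)·(-1.4) + (-1.4)·(-1.4) + (1.6)·(1.6)) / 4 = 15.2/4 = 3.8
  s[X_1,X_2] = ((2.6)·(-3.6) + (-1.4)·(1.4) + (-1.4)·(3.4) + (-1.4)·(2.4) + (1.6)·(-3.6)) / 4 = -25.2/4 = -6.3
  s[X_1,X_3] = ((2.6)·(1.4) + (-1.4)·(-1.6) + (-1.4)·(0.4) + (-1.4)·(0.4) + (1.6)·(-0.6)) / 4 = 3.8/4 = 0.95
  s[X_2,X_2] = ((-3.6)·(-3.6) + (1.4)·(1.4) + (3.4)·(3.4) + (2.4)·(2.4) + (-3.6)·(-3.6)) / 4 = 45.2/4 = 11.3
  s[X_2,X_3] = ((-3.6)·(1.4) + (1.4)·(-1.6) + (3.4)·(0.4) + (2.4)·(0.4) + (-3.6)·(-0.6)) / 4 = -2.8/4 = -0.7
  s[X_3,X_3] = ((1.4)·(1.4) + (-1.6)·(-1.6) + (0.4)·(0.4) + (0.4)·(0.4) + (-0.6)·(-0.6)) / 4 = 5.2/4 = 1.3
  Sample standard deviations s_i = √(s[i,i]):
  s(X_1) = √(3.8) = 1.9494
  s(X_2) = √(11.3) = 3.3615
  s(X_3) = √(1.3) = 1.1402

Step 3 — r_{ij} = s_{ij} / (s_i · s_j):
  r[X_1,X_1] = 1 (diagonal).
  r[X_1,X_2] = -6.3 / (1.9494 · 3.3615) = -6.3 / 6.5529 = -0.9614
  r[X_1,X_3] = 0.95 / (1.9494 · 1.1402) = 0.95 / 2.2226 = 0.4274
  r[X_2,X_2] = 1 (diagonal).
  r[X_2,X_3] = -0.7 / (3.3615 · 1.1402) = -0.7 / 3.8328 = -0.1826
  r[X_3,X_3] = 1 (diagonal).

R is symmetric with unit diagonal. Assembling:

R = [[1, -0.9614, 0.4274],
 [-0.9614, 1, -0.1826],
 [0.4274, -0.1826, 1]]


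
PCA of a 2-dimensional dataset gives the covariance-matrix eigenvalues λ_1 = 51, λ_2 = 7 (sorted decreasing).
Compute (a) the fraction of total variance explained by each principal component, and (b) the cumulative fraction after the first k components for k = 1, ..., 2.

Step 1 — total variance = trace(Sigma) = Σ λ_i = 51 + 7 = 58.

Step 2 — fraction explained by component i = λ_i / Σ λ:
  PC1: 51/58 = 0.8793
  PC2: 7/58 = 0.1207

Step 3 — cumulative fraction after k components = (λ_1 + ... + λ_k) / Σ λ:
  k = 1: 51/58 = 0.8793
  k = 2: (51 + 7)/58 = 58/58 = 1

Summary (fraction, with percent):

explained: PC1 0.8793 (87.93%), PC2 0.1207 (12.07%);  cumulative: 0.8793, 1


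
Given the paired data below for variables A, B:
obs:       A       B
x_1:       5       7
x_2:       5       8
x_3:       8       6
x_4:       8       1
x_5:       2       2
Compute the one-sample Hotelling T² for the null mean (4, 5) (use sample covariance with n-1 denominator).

Step 1 — sample mean vector:
  mean(A) = (5 + 5 + 8 + 8 + 2) / 5 = 28/5 = 5.6
  mean(B) = (7 + 8 + 6 + 1 + 2) / 5 = 24/5 = 4.8
  x̄ = (5.6, 4.8),  deviation x̄ - mu_0 = (5.6, 4.8) - (4, 5) = (1.6, -0.2).

Step 2 — sample covariance matrix, S[i,j] = (1/(n-1)) · Σ_k (x_{k,i} - mean_i) · (x_{k,j} - mean_j), divisor n-1 = 4:
  S[A,A] = ((-0.6)·(-0.6) + (-0.6)·(-0.6) + (2.4)·(2.4) + (2.4)·(2.4) + (-3.6)·(-3.6)) / 4 = 25.2/4 = 6.3
  S[A,B] = ((-0.6)·(2.2) + (-0.6)·(3.2) + (2.4)·(1.2) + (2.4)·(-3.8) + (-3.6)·(-2.8)) / 4 = 0.6/4 = 0.15
  S[B,B] = ((2.2)·(2.2) + (3.2)·(3.2) + (1.2)·(1.2) + (-3.8)·(-3.8) + (-2.8)·(-2.8)) / 4 = 38.8/4 = 9.7
  S = [[6.3, 0.15],
 [0.15, 9.7]].

Step 3 — invert S. det(S) = 6.3·9.7 - (0.15)² = 61.0875.
  S^{-1} = (1/det) · [[d, -b], [-b, a]] = [[0.1588, -0.0025],
 [-0.0025, 0.1031]].

Step 4 — quadratic form (x̄ - mu_0)^T · S^{-1} · (x̄ - mu_0):
  S^{-1} · (x̄ - mu_0) = (0.2546, -0.0246),
  (x̄ - mu_0)^T · [...] = (1.6)·(0.2546) + (-0.2)·(-0.0246) = 0.4122.

Step 5 — scale by n: T² = 5 · 0.4122 = 2.061.

T² ≈ 2.061


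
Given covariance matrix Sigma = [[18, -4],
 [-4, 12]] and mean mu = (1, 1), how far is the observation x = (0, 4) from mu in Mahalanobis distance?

Step 1 — centre the observation: (x - mu) = (-1, 3).

Step 2 — invert Sigma. det(Sigma) = 18·12 - (-4)² = 200.
  Sigma^{-1} = (1/det) · [[d, -b], [-b, a]] = [[0.06, 0.02],
 [0.02, 0.09]].

Step 3 — form the quadratic (x - mu)^T · Sigma^{-1} · (x - mu):
  Sigma^{-1} · (x - mu) = (0, 0.25).
  (x - mu)^T · [Sigma^{-1} · (x - mu)] = (-1)·(0) + (3)·(0.25) = 0.75.

Step 4 — take square root: d = √(0.75) ≈ 0.866.

d(x, mu) = √(0.75) ≈ 0.866


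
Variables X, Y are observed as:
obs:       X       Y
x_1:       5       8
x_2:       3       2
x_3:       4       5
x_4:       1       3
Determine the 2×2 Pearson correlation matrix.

Step 1 — column means:
  mean(X) = (5 + 3 + 4 + 1) / 4 = 13/4 = 3.25
  mean(Y) = (8 + 2 + 5 + 3) / 4 = 18/4 = 4.5

Step 2 — sample variances and covariances s[i,j] = (1/(n-1)) · Σ_k (x_{k,i} - mean_i) · (x_{k,j} - mean_j), with n-1 = 3:
  s[X,X] = ((1.75)·(1.75) + (-0.25)·(-0.25) + (0.75)·(0.75) + (-2.25)·(-2.25)) / 3 = 8.75/3 = 2.9167
  s[X,Y] = ((1.75)·(3.5) + (-0.25)·(-2.5) + (0.75)·(0.5) + (-2.25)·(-1.5)) / 3 = 10.5/3 = 3.5
  s[Y,Y] = ((3.5)·(3.5) + (-2.5)·(-2.5) + (0.5)·(0.5) + (-1.5)·(-1.5)) / 3 = 21/3 = 7
  Sample standard deviations s_i = √(s[i,i]):
  s(X) = √(2.9167) = 1.7078
  s(Y) = √(7) = 2.6458

Step 3 — r_{ij} = s_{ij} / (s_i · s_j):
  r[X,X] = 1 (diagonal).
  r[X,Y] = 3.5 / (1.7078 · 2.6458) = 3.5 / 4.5185 = 0.7746
  r[Y,Y] = 1 (diagonal).

R is symmetric with unit diagonal. Assembling:

R = [[1, 0.7746],
 [0.7746, 1]]


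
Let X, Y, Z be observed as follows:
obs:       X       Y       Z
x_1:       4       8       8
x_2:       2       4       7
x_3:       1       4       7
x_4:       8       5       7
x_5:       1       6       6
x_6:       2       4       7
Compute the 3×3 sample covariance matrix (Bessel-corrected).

Step 1 — column means:
  mean(X) = (4 + 2 + 1 + 8 + 1 + 2) / 6 = 18/6 = 3
  mean(Y) = (8 + 4 + 4 + 5 + 6 + 4) / 6 = 31/6 = 5.1667
  mean(Z) = (8 + 7 + 7 + 7 + 6 + 7) / 6 = 42/6 = 7

Step 2 — sample covariance S[i,j] = (1/(n-1)) · Σ_k (x_{k,i} - mean_i) · (x_{k,j} - mean_j), with n-1 = 5.
  S[X,X] = ((1)·(1) + (-1)·(-1) + (-2)·(-2) + (5)·(5) + (-2)·(-2) + (-1)·(-1)) / 5 = 36/5 = 7.2
  S[X,Y] = ((1)·(2.8333) + (-1)·(-1.1667) + (-2)·(-1.1667) + (5)·(-0.1667) + (-2)·(0.8333) + (-1)·(-1.1667)) / 5 = 5/5 = 1
  S[X,Z] = ((1)·(1) + (-1)·(0) + (-2)·(0) + (5)·(0) + (-2)·(-1) + (-1)·(0)) / 5 = 3/5 = 0.6
  S[Y,Y] = ((2.8333)·(2.8333) + (-1.1667)·(-1.1667) + (-1.1667)·(-1.1667) + (-0.1667)·(-0.1667) + (0.8333)·(0.8333) + (-1.1667)·(-1.1667)) / 5 = 12.8333/5 = 2.5667
  S[Y,Z] = ((2.8333)·(1) + (-1.1667)·(0) + (-1.1667)·(0) + (-0.1667)·(0) + (0.8333)·(-1) + (-1.1667)·(0)) / 5 = 2/5 = 0.4
  S[Z,Z] = ((1)·(1) + (0)·(0) + (0)·(0) + (0)·(0) + (-1)·(-1) + (0)·(0)) / 5 = 2/5 = 0.4

S is symmetric (S[j,i] = S[i,j]). Assembling:

S = [[7.2, 1, 0.6],
 [1, 2.5667, 0.4],
 [0.6, 0.4, 0.4]]


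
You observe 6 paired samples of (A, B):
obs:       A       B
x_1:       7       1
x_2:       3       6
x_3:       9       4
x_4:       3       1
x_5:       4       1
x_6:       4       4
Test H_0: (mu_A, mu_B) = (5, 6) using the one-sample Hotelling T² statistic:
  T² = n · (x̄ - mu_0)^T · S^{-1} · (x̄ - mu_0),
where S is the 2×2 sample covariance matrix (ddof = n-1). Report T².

Step 1 — sample mean vector:
  mean(A) = (7 + 3 + 9 + 3 + 4 + 4) / 6 = 30/6 = 5
  mean(B) = (1 + 6 + 4 + 1 + 1 + 4) / 6 = 17/6 = 2.8333
  x̄ = (5, 2.8333),  deviation x̄ - mu_0 = (5, 2.8333) - (5, 6) = (0, -3.1667).

Step 2 — sample covariance matrix, S[i,j] = (1/(n-1)) · Σ_k (x_{k,i} - mean_i) · (x_{k,j} - mean_j), divisor n-1 = 5:
  S[A,A] = ((2)·(2) + (-2)·(-2) + (4)·(4) + (-2)·(-2) + (-1)·(-1) + (-1)·(-1)) / 5 = 30/5 = 6
  S[A,B] = ((2)·(-1.8333) + (-2)·(3.1667) + (4)·(1.1667) + (-2)·(-1.8333) + (-1)·(-1.8333) + (-1)·(1.1667)) / 5 = -1/5 = -0.2
  S[B,B] = ((-1.8333)·(-1.8333) + (3.1667)·(3.1667) + (1.1667)·(1.1667) + (-1.8333)·(-1.8333) + (-1.8333)·(-1.8333) + (1.1667)·(1.1667)) / 5 = 22.8333/5 = 4.5667
  S = [[6, -0.2],
 [-0.2, 4.5667]].

Step 3 — invert S. det(S) = 6·4.5667 - (-0.2)² = 27.36.
  S^{-1} = (1/det) · [[d, -b], [-b, a]] = [[0.1669, 0.0073],
 [0.0073, 0.2193]].

Step 4 — quadratic form (x̄ - mu_0)^T · S^{-1} · (x̄ - mu_0):
  S^{-1} · (x̄ - mu_0) = (-0.0231, -0.6944),
  (x̄ - mu_0)^T · [...] = (0)·(-0.0231) + (-3.1667)·(-0.6944) = 2.1991.

Step 5 — scale by n: T² = 6 · 2.1991 = 13.1944.

T² ≈ 13.1944


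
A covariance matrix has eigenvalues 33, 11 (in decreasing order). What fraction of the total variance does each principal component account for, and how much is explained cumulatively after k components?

Step 1 — total variance = trace(Sigma) = Σ λ_i = 33 + 11 = 44.

Step 2 — fraction explained by component i = λ_i / Σ λ:
  PC1: 33/44 = 0.75
  PC2: 11/44 = 0.25

Step 3 — cumulative fraction after k components = (λ_1 + ... + λ_k) / Σ λ:
  k = 1: 33/44 = 0.75
  k = 2: (33 + 11)/44 = 44/44 = 1

Summary (fraction, with percent):

explained: PC1 0.75 (75%), PC2 0.25 (25%);  cumulative: 0.75, 1


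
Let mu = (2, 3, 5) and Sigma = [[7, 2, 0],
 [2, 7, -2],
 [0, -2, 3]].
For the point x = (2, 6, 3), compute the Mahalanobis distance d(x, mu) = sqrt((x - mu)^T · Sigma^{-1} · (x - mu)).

Step 1 — centre the observation: (x - mu) = (0, 3, -2).

Step 2 — invert Sigma (cofactor / det for 3×3, or solve directly):
  Sigma^{-1} = [[0.1589, -0.0561, -0.0374],
 [-0.0561, 0.1963, 0.1308],
 [-0.0374, 0.1308, 0.4206]].

Step 3 — form the quadratic (x - mu)^T · Sigma^{-1} · (x - mu):
  Sigma^{-1} · (x - mu) = (-0.0935, 0.3271, -0.4486).
  (x - mu)^T · [Sigma^{-1} · (x - mu)] = (0)·(-0.0935) + (3)·(0.3271) + (-2)·(-0.4486) = 1.8785.

Step 4 — take square root: d = √(1.8785) ≈ 1.3706.

d(x, mu) = √(1.8785) ≈ 1.3706


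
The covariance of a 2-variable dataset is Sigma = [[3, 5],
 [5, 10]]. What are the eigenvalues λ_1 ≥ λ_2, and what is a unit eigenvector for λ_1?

Step 1 — characteristic polynomial of 2×2 Sigma:
  det(Sigma - λI) = λ² - trace · λ + det = 0.
  trace = 3 + 10 = 13, det = 3·10 - (5)² = 5.
Step 2 — discriminant:
  Δ = trace² - 4·det = 169 - 20 = 149.
Step 3 — eigenvalues:
  λ = (trace ± √Δ)/2 = (13 ± 12.2066)/2,
  λ_1 = 12.6033,  λ_2 = 0.3967.

Step 4 — unit eigenvector for λ_1: solve (Sigma - λ_1 I)v = 0. First row:
  (3 - 12.6033)·v_x + (5)·v_y = 0, i.e. (-9.6033)·v_x + (5)·v_y = 0,
  so v ∝ (b, λ_1 - a) = (5, 9.6033) = u.
  ||u|| = √((5)² + (9.6033)²) = √(117.2229) ≈ 10.827,
  v_1 = u/||u|| ≈ (0.4618, 0.887) (||v_1|| = 1).

λ_1 = 12.6033,  λ_2 = 0.3967;  v_1 ≈ (0.4618, 0.887)


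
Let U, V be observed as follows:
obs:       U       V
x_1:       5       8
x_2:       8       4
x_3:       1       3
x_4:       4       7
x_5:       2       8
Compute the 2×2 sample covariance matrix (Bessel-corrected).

Step 1 — column means:
  mean(U) = (5 + 8 + 1 + 4 + 2) / 5 = 20/5 = 4
  mean(V) = (8 + 4 + 3 + 7 + 8) / 5 = 30/5 = 6

Step 2 — sample covariance S[i,j] = (1/(n-1)) · Σ_k (x_{k,i} - mean_i) · (x_{k,j} - mean_j), with n-1 = 4.
  S[U,U] = ((1)·(1) + (4)·(4) + (-3)·(-3) + (0)·(0) + (-2)·(-2)) / 4 = 30/4 = 7.5
  S[U,V] = ((1)·(2) + (4)·(-2) + (-3)·(-3) + (0)·(1) + (-2)·(2)) / 4 = -1/4 = -0.25
  S[V,V] = ((2)·(2) + (-2)·(-2) + (-3)·(-3) + (1)·(1) + (2)·(2)) / 4 = 22/4 = 5.5

S is symmetric (S[j,i] = S[i,j]). Assembling:

S = [[7.5, -0.25],
 [-0.25, 5.5]]


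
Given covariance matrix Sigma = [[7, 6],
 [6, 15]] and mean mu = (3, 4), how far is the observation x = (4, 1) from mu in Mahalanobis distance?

Step 1 — centre the observation: (x - mu) = (1, -3).

Step 2 — invert Sigma. det(Sigma) = 7·15 - (6)² = 69.
  Sigma^{-1} = (1/det) · [[d, -b], [-b, a]] = [[0.2174, -0.087],
 [-0.087, 0.1014]].

Step 3 — form the quadratic (x - mu)^T · Sigma^{-1} · (x - mu):
  Sigma^{-1} · (x - mu) = (0.4783, -0.3913).
  (x - mu)^T · [Sigma^{-1} · (x - mu)] = (1)·(0.4783) + (-3)·(-0.3913) = 1.6522.

Step 4 — take square root: d = √(1.6522) ≈ 1.2854.

d(x, mu) = √(1.6522) ≈ 1.2854


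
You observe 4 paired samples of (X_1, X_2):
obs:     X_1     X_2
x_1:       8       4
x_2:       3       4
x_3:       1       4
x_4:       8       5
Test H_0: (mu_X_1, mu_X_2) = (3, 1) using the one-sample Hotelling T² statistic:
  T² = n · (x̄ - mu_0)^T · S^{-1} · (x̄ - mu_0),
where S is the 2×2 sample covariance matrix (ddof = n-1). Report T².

Step 1 — sample mean vector:
  mean(X_1) = (8 + 3 + 1 + 8) / 4 = 20/4 = 5
  mean(X_2) = (4 + 4 + 4 + 5) / 4 = 17/4 = 4.25
  x̄ = (5, 4.25),  deviation x̄ - mu_0 = (5, 4.25) - (3, 1) = (2, 3.25).

Step 2 — sample covariance matrix, S[i,j] = (1/(n-1)) · Σ_k (x_{k,i} - mean_i) · (x_{k,j} - mean_j), divisor n-1 = 3:
  S[X_1,X_1] = ((3)·(3) + (-2)·(-2) + (-4)·(-4) + (3)·(3)) / 3 = 38/3 = 12.6667
  S[X_1,X_2] = ((3)·(-0.25) + (-2)·(-0.25) + (-4)·(-0.25) + (3)·(0.75)) / 3 = 3/3 = 1
  S[X_2,X_2] = ((-0.25)·(-0.25) + (-0.25)·(-0.25) + (-0.25)·(-0.25) + (0.75)·(0.75)) / 3 = 0.75/3 = 0.25
  S = [[12.6667, 1],
 [1, 0.25]].

Step 3 — invert S. det(S) = 12.6667·0.25 - (1)² = 2.1667.
  S^{-1} = (1/det) · [[d, -b], [-b, a]] = [[0.1154, -0.4615],
 [-0.4615, 5.8462]].

Step 4 — quadratic form (x̄ - mu_0)^T · S^{-1} · (x̄ - mu_0):
  S^{-1} · (x̄ - mu_0) = (-1.2692, 18.0769),
  (x̄ - mu_0)^T · [...] = (2)·(-1.2692) + (3.25)·(18.0769) = 56.2115.

Step 5 — scale by n: T² = 4 · 56.2115 = 224.8462.

T² ≈ 224.8462


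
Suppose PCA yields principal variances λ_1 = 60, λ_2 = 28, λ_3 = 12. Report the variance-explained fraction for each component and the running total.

Step 1 — total variance = trace(Sigma) = Σ λ_i = 60 + 28 + 12 = 100.

Step 2 — fraction explained by component i = λ_i / Σ λ:
  PC1: 60/100 = 0.6
  PC2: 28/100 = 0.28
  PC3: 12/100 = 0.12

Step 3 — cumulative fraction after k components = (λ_1 + ... + λ_k) / Σ λ:
  k = 1: 60/100 = 0.6
  k = 2: (60 + 28)/100 = 88/100 = 0.88
  k = 3: (60 + 28 + 12)/100 = 100/100 = 1

Summary (fraction, with percent):

explained: PC1 0.6 (60%), PC2 0.28 (28%), PC3 0.12 (12%);  cumulative: 0.6, 0.88, 1


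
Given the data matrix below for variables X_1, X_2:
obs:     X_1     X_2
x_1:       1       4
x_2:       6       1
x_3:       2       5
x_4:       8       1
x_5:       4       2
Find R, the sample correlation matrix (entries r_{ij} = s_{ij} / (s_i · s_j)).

Step 1 — column means:
  mean(X_1) = (1 + 6 + 2 + 8 + 4) / 5 = 21/5 = 4.2
  mean(X_2) = (4 + 1 + 5 + 1 + 2) / 5 = 13/5 = 2.6

Step 2 — sample variances and covariances s[i,j] = (1/(n-1)) · Σ_k (x_{k,i} - mean_i) · (x_{k,j} - mean_j), with n-1 = 4:
  s[X_1,X_1] = ((-3.2)·(-3.2) + (1.8)·(1.8) + (-2.2)·(-2.2) + (3.8)·(3.8) + (-0.2)·(-0.2)) / 4 = 32.8/4 = 8.2
  s[X_1,X_2] = ((-3.2)·(1.4) + (1.8)·(-1.6) + (-2.2)·(2.4) + (3.8)·(-1.6) + (-0.2)·(-0.6)) / 4 = -18.6/4 = -4.65
  s[X_2,X_2] = ((1.4)·(1.4) + (-1.6)·(-1.6) + (2.4)·(2.4) + (-1.6)·(-1.6) + (-0.6)·(-0.6)) / 4 = 13.2/4 = 3.3
  Sample standard deviations s_i = √(s[i,i]):
  s(X_1) = √(8.2) = 2.8636
  s(X_2) = √(3.3) = 1.8166

Step 3 — r_{ij} = s_{ij} / (s_i · s_j):
  r[X_1,X_1] = 1 (diagonal).
  r[X_1,X_2] = -4.65 / (2.8636 · 1.8166) = -4.65 / 5.2019 = -0.8939
  r[X_2,X_2] = 1 (diagonal).

R is symmetric with unit diagonal. Assembling:

R = [[1, -0.8939],
 [-0.8939, 1]]


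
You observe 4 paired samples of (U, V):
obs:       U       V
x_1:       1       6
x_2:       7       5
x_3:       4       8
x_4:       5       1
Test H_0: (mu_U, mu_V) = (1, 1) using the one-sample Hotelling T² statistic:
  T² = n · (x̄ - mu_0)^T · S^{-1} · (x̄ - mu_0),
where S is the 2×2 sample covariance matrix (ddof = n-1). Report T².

Step 1 — sample mean vector:
  mean(U) = (1 + 7 + 4 + 5) / 4 = 17/4 = 4.25
  mean(V) = (6 + 5 + 8 + 1) / 4 = 20/4 = 5
  x̄ = (4.25, 5),  deviation x̄ - mu_0 = (4.25, 5) - (1, 1) = (3.25, 4).

Step 2 — sample covariance matrix, S[i,j] = (1/(n-1)) · Σ_k (x_{k,i} - mean_i) · (x_{k,j} - mean_j), divisor n-1 = 3:
  S[U,U] = ((-3.25)·(-3.25) + (2.75)·(2.75) + (-0.25)·(-0.25) + (0.75)·(0.75)) / 3 = 18.75/3 = 6.25
  S[U,V] = ((-3.25)·(1) + (2.75)·(0) + (-0.25)·(3) + (0.75)·(-4)) / 3 = -7/3 = -2.3333
  S[V,V] = ((1)·(1) + (0)·(0) + (3)·(3) + (-4)·(-4)) / 3 = 26/3 = 8.6667
  S = [[6.25, -2.3333],
 [-2.3333, 8.6667]].

Step 3 — invert S. det(S) = 6.25·8.6667 - (-2.3333)² = 48.7222.
  S^{-1} = (1/det) · [[d, -b], [-b, a]] = [[0.1779, 0.0479],
 [0.0479, 0.1283]].

Step 4 — quadratic form (x̄ - mu_0)^T · S^{-1} · (x̄ - mu_0):
  S^{-1} · (x̄ - mu_0) = (0.7697, 0.6688),
  (x̄ - mu_0)^T · [...] = (3.25)·(0.7697) + (4)·(0.6688) = 5.1765.

Step 5 — scale by n: T² = 4 · 5.1765 = 20.7058.

T² ≈ 20.7058


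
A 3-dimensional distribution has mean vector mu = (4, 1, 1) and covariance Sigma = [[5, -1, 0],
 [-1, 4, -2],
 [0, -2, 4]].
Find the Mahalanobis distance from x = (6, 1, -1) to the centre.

Step 1 — centre the observation: (x - mu) = (2, 0, -2).

Step 2 — invert Sigma (cofactor / det for 3×3, or solve directly):
  Sigma^{-1} = [[0.2143, 0.0714, 0.0357],
 [0.0714, 0.3571, 0.1786],
 [0.0357, 0.1786, 0.3393]].

Step 3 — form the quadratic (x - mu)^T · Sigma^{-1} · (x - mu):
  Sigma^{-1} · (x - mu) = (0.3571, -0.2143, -0.6071).
  (x - mu)^T · [Sigma^{-1} · (x - mu)] = (2)·(0.3571) + (0)·(-0.2143) + (-2)·(-0.6071) = 1.9286.

Step 4 — take square root: d = √(1.9286) ≈ 1.3887.

d(x, mu) = √(1.9286) ≈ 1.3887


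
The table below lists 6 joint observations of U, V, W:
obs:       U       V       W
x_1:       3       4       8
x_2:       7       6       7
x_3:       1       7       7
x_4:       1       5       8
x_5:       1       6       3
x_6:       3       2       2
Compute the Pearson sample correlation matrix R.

Step 1 — column means:
  mean(U) = (3 + 7 + 1 + 1 + 1 + 3) / 6 = 16/6 = 2.6667
  mean(V) = (4 + 6 + 7 + 5 + 6 + 2) / 6 = 30/6 = 5
  mean(W) = (8 + 7 + 7 + 8 + 3 + 2) / 6 = 35/6 = 5.8333

Step 2 — sample variances and covariances s[i,j] = (1/(n-1)) · Σ_k (x_{k,i} - mean_i) · (x_{k,j} - mean_j), with n-1 = 5:
  s[U,U] = ((0.3333)·(0.3333) + (4.3333)·(4.3333) + (-1.6667)·(-1.6667) + (-1.6667)·(-1.6667) + (-1.6667)·(-1.6667) + (0.3333)·(0.3333)) / 5 = 27.3333/5 = 5.4667
  s[U,V] = ((0.3333)·(-1) + (4.3333)·(1) + (-1.6667)·(2) + (-1.6667)·(0) + (-1.6667)·(1) + (0.3333)·(-3)) / 5 = -2/5 = -0.4
  s[U,W] = ((0.3333)·(2.1667) + (4.3333)·(1.1667) + (-1.6667)·(1.1667) + (-1.6667)·(2.1667) + (-1.6667)·(-2.8333) + (0.3333)·(-3.8333)) / 5 = 3.6667/5 = 0.7333
  s[V,V] = ((-1)·(-1) + (1)·(1) + (2)·(2) + (0)·(0) + (1)·(1) + (-3)·(-3)) / 5 = 16/5 = 3.2
  s[V,W] = ((-1)·(2.1667) + (1)·(1.1667) + (2)·(1.1667) + (0)·(2.1667) + (1)·(-2.8333) + (-3)·(-3.8333)) / 5 = 10/5 = 2
  s[W,W] = ((2.1667)·(2.1667) + (1.1667)·(1.1667) + (1.1667)·(1.1667) + (2.1667)·(2.1667) + (-2.8333)·(-2.8333) + (-3.8333)·(-3.8333)) / 5 = 34.8333/5 = 6.9667
  Sample standard deviations s_i = √(s[i,i]):
  s(U) = √(5.4667) = 2.3381
  s(V) = √(3.2) = 1.7889
  s(W) = √(6.9667) = 2.6394

Step 3 — r_{ij} = s_{ij} / (s_i · s_j):
  r[U,U] = 1 (diagonal).
  r[U,V] = -0.4 / (2.3381 · 1.7889) = -0.4 / 4.1825 = -0.0956
  r[U,W] = 0.7333 / (2.3381 · 2.6394) = 0.7333 / 6.1713 = 0.1188
  r[V,V] = 1 (diagonal).
  r[V,W] = 2 / (1.7889 · 2.6394) = 2 / 4.7216 = 0.4236
  r[W,W] = 1 (diagonal).

R is symmetric with unit diagonal. Assembling:

R = [[1, -0.0956, 0.1188],
 [-0.0956, 1, 0.4236],
 [0.1188, 0.4236, 1]]


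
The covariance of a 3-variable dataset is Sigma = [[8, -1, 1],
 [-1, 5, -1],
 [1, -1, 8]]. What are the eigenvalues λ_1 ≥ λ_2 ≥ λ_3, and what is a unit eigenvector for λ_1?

Step 1 — characteristic polynomial p(λ) = det(λI - Sigma) = λ³ - tr·λ² + c_1·λ - det, where tr = trace, c_1 = sum of the principal 2×2 minors, det = det(Sigma):
  tr = 8 + 5 + 8 = 21,
  c_1 = (8·5 - (-1)²) + (8·8 - (1)²) + (5·8 - (-1)²) = 39 + 63 + 39 = 141,
  det = 8·(5·8 - (-1)²) - (-1)·((-1)·8 - (-1)·(1)) + (1)·((-1)·(-1) - 5·(1)) = 8·(39) - (-1)·(-7) + (1)·(-4) = 301.
  So p(λ) = λ³ - 21λ² + 141λ - 301.
Step 2 — look for an integer root (rational root theorem: any rational root is an integer divisor of 301). Testing λ = 7:
  p(7) = 343 - 1029 + 987 - 301 = 0  ✓
  Dividing out (λ - 7): p(λ) = (λ - 7)(λ² - 14λ + 43).
Step 3 — remaining eigenvalues from the quadratic λ² - 14λ + 43 = 0:
  Δ = 14² - 4·43 = 196 - 172 = 24,  λ = (14 ± √24)/2 = (14 ± 4.899)/2 ≈ 9.4495 or 4.5505.
  Sorted: λ_1 = 9.4495,  λ_2 = 7,  λ_3 = 4.5505  (check: sum = 21 = tr ✓).

Step 4 — unit eigenvector for λ_1 ≈ 9.4495: v spans the null space of (Sigma - λ_1 I), whose rows are
  r_1 = (-1.4495, -1, 1),  r_2 = (-1, -4.4495, -1),  r_3 = (1, -1, -1.4495).
  v is orthogonal to every row, so take v ∝ r_1 × r_2 = ((-1)·(-1) - (1)·(-4.4495), (1)·(-1) - (-1.4495)·(-1), (-1.4495)·(-4.4495) - (-1)·(-1)) ≈ (5.4495, -2.4495, 5.4495).
  Let u = (5.4495, -2.4495, 5.4495).
  ||u|| = √((5.4495)² + (-2.4495)² + (5.4495)²) = √(65.3939) ≈ 8.0866,  v_1 = u/||u|| ≈ (0.6739, -0.3029, 0.6739) (||v_1|| = 1).

λ_1 = 9.4495,  λ_2 = 7,  λ_3 = 4.5505;  v_1 ≈ (0.6739, -0.3029, 0.6739)
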